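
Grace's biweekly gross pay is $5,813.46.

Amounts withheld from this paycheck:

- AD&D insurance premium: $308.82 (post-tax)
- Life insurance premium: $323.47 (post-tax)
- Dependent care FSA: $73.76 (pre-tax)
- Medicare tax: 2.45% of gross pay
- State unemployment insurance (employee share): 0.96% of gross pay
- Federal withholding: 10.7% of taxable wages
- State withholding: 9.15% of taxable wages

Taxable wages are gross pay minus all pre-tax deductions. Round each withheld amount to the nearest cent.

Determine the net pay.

Dependent care FSA: $73.76
Taxable wages = $5,813.46 − $73.76 = $5,739.70
Federal withholding: $5,739.70 × 0.107 = $614.15
State withholding: $5,739.70 × 0.0915 = $525.18
Medicare tax: $5,813.46 × 0.0245 = $142.43
State unemployment insurance (employee share): $5,813.46 × 0.0096 = $55.81
AD&D insurance premium: $308.82
Life insurance premium: $323.47
Total deductions = $73.76 + $614.15 + $525.18 + $142.43 + $55.81 + $308.82 + $323.47 = $2,043.62
Net pay = $5,813.46 − $2,043.62 = $3,769.84

$3,769.84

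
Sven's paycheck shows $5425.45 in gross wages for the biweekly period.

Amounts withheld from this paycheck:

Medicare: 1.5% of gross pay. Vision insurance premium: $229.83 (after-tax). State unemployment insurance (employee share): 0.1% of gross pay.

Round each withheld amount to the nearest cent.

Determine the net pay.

Medicare: $5425.45 × 0.015 = $81.38
State unemployment insurance (employee share): $5425.45 × 0.001 = $5.43
Vision insurance premium: $229.83
Total deductions = $81.38 + $5.43 + $229.83 = $316.64
Net pay = $5425.45 − $316.64 = $5108.81

$5108.81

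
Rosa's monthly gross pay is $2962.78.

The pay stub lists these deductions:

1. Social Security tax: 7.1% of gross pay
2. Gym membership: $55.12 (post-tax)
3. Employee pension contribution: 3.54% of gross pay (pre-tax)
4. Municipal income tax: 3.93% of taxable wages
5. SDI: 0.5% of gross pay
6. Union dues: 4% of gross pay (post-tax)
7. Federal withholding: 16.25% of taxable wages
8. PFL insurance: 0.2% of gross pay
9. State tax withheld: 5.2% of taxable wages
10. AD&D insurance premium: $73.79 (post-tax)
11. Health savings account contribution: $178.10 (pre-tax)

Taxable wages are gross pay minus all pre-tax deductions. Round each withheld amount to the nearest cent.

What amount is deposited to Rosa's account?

Health savings account contribution: $178.10
Employee pension contribution: $2962.78 × 0.0354 = $104.88
Pre-tax total = $178.10 + $104.88 = $282.98
Taxable wages = $2962.78 − $282.98 = $2679.80
State tax withheld: $2679.80 × 0.052 = $139.35
Municipal income tax: $2679.80 × 0.0393 = $105.32
Federal withholding: $2679.80 × 0.1625 = $435.47
PFL insurance: $2962.78 × 0.002 = $5.93
Social Security tax: $2962.78 × 0.071 = $210.36
SDI: $2962.78 × 0.005 = $14.81
Union dues: $2962.78 × 0.04 = $118.51
Gym membership: $55.12
AD&D insurance premium: $73.79
Total deductions = $178.10 + $104.88 + $139.35 + $105.32 + $435.47 + $5.93 + $210.36 + $14.81 + $118.51 + $55.12 + $73.79 = $1441.64
Net pay = $2962.78 − $1441.64 = $1521.14

$1521.14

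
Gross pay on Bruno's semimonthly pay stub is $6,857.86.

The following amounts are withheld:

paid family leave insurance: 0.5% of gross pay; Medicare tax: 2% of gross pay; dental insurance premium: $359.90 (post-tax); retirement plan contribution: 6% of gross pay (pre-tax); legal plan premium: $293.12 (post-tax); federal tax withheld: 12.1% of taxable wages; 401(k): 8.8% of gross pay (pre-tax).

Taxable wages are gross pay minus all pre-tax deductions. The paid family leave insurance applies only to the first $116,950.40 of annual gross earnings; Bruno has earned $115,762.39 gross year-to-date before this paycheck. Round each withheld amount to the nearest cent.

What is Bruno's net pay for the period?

$4,339.79

401(k): $6,857.86 × 0.088 = $603.49
Retirement plan contribution: $6,857.86 × 0.06 = $411.47
Pre-tax total = $603.49 + $411.47 = $1,014.96
Taxable wages = $6,857.86 − $1,014.96 = $5,842.90
Federal tax withheld: $5,842.90 × 0.121 = $706.99
Paid family leave insurance: only $116,950.40 − $115,762.39 = $1,188.01 of this check is subject → $1,188.01 × 0.005 = $5.94
Medicare tax: $6,857.86 × 0.02 = $137.16
Dental insurance premium: $359.90
Legal plan premium: $293.12
Total deductions = $603.49 + $411.47 + $706.99 + $5.94 + $137.16 + $359.90 + $293.12 = $2,518.07
Net pay = $6,857.86 − $2,518.07 = $4,339.79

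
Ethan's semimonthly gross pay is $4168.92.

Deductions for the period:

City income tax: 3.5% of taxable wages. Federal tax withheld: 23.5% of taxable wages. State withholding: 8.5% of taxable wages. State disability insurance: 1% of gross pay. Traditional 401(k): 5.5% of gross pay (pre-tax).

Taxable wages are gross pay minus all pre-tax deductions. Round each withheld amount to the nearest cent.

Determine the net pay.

Traditional 401(k): $4168.92 × 0.055 = $229.29
Taxable wages = $4168.92 − $229.29 = $3939.63
State withholding: $3939.63 × 0.085 = $334.87
Federal tax withheld: $3939.63 × 0.235 = $925.81
City income tax: $3939.63 × 0.035 = $137.89
State disability insurance: $4168.92 × 0.01 = $41.69
Total deductions = $229.29 + $334.87 + $925.81 + $137.89 + $41.69 = $1669.55
Net pay = $4168.92 − $1669.55 = $2499.37

$2499.37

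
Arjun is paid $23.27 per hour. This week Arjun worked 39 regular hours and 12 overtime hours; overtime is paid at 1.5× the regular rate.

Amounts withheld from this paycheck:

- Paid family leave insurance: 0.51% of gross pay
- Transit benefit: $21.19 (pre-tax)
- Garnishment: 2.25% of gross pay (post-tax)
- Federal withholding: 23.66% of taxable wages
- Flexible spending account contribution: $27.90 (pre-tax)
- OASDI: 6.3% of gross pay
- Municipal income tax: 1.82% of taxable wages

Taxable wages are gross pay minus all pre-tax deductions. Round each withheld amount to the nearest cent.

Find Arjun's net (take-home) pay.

$831.68

Regular pay: 39 × $23.27 = $907.53
Overtime pay: 12 × $23.27 × 1.5 = $418.86
Gross pay = $907.53 + $418.86 = $1,326.39
Transit benefit: $21.19
Flexible spending account contribution: $27.90
Pre-tax total = $21.19 + $27.90 = $49.09
Taxable wages = $1,326.39 − $49.09 = $1,277.30
Municipal income tax: $1,277.30 × 0.0182 = $23.25
Federal withholding: $1,277.30 × 0.2366 = $302.21
OASDI: $1,326.39 × 0.063 = $83.56
Paid family leave insurance: $1,326.39 × 0.0051 = $6.76
Garnishment: $1,326.39 × 0.0225 = $29.84
Total deductions = $21.19 + $27.90 + $23.25 + $302.21 + $83.56 + $6.76 + $29.84 = $494.71
Net pay = $1,326.39 − $494.71 = $831.68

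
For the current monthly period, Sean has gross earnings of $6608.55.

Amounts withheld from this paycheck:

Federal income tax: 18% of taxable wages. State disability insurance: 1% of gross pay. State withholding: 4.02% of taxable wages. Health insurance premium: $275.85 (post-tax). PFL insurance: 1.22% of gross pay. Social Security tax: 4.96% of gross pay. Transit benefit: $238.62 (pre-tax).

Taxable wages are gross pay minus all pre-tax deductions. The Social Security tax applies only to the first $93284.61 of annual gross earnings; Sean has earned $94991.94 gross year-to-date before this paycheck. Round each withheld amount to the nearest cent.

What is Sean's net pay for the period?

$4544.71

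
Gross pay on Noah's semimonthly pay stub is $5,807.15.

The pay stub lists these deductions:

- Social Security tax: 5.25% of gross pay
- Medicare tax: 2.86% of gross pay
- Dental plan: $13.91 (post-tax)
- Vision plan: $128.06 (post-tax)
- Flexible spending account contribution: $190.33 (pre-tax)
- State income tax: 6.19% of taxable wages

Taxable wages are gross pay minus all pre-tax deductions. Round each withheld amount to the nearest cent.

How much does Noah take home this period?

Flexible spending account contribution: $190.33
Taxable wages = $5,807.15 − $190.33 = $5,616.82
State income tax: $5,616.82 × 0.0619 = $347.68
Medicare tax: $5,807.15 × 0.0286 = $166.08
Social Security tax: $5,807.15 × 0.0525 = $304.88
Dental plan: $13.91
Vision plan: $128.06
Total deductions = $190.33 + $347.68 + $166.08 + $304.88 + $13.91 + $128.06 = $1,150.94
Net pay = $5,807.15 − $1,150.94 = $4,656.21

$4,656.21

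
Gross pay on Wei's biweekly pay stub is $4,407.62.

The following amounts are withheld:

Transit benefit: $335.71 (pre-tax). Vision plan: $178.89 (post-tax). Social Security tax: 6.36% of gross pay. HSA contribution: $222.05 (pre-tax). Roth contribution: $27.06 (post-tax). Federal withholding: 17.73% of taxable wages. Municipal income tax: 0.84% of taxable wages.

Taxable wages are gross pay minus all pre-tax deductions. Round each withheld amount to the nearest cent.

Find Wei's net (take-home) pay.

$2,648.67

Transit benefit: $335.71
HSA contribution: $222.05
Pre-tax total = $335.71 + $222.05 = $557.76
Taxable wages = $4,407.62 − $557.76 = $3,849.86
Federal withholding: $3,849.86 × 0.1773 = $682.58
Municipal income tax: $3,849.86 × 0.0084 = $32.34
Social Security tax: $4,407.62 × 0.0636 = $280.32
Vision plan: $178.89
Roth contribution: $27.06
Total deductions = $335.71 + $222.05 + $682.58 + $32.34 + $280.32 + $178.89 + $27.06 = $1,758.95
Net pay = $4,407.62 − $1,758.95 = $2,648.67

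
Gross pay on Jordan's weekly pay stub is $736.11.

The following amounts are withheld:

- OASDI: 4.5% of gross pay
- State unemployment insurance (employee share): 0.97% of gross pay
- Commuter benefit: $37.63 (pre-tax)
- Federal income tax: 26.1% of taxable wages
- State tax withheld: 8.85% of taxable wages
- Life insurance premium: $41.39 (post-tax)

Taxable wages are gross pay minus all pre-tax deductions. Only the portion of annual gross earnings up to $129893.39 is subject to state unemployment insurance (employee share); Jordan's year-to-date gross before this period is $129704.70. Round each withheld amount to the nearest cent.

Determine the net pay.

Commuter benefit: $37.63
Taxable wages = $736.11 − $37.63 = $698.48
Federal income tax: $698.48 × 0.261 = $182.30
State tax withheld: $698.48 × 0.0885 = $61.82
OASDI: $736.11 × 0.045 = $33.12
State unemployment insurance (employee share): only $129893.39 − $129704.70 = $188.69 of this check is subject → $188.69 × 0.0097 = $1.83
Life insurance premium: $41.39
Total deductions = $37.63 + $182.30 + $61.82 + $33.12 + $1.83 + $41.39 = $358.09
Net pay = $736.11 − $358.09 = $378.02

$378.02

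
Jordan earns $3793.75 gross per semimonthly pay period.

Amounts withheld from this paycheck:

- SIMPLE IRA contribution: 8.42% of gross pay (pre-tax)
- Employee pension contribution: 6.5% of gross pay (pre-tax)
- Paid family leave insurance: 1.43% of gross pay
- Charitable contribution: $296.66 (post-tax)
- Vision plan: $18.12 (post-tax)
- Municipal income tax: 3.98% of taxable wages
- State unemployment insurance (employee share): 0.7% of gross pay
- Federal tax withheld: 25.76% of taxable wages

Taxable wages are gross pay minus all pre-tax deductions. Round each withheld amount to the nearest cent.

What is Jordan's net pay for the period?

$1872.22

SIMPLE IRA contribution: $3793.75 × 0.0842 = $319.43
Employee pension contribution: $3793.75 × 0.065 = $246.59
Pre-tax total = $319.43 + $246.59 = $566.02
Taxable wages = $3793.75 − $566.02 = $3227.73
Federal tax withheld: $3227.73 × 0.2576 = $831.46
Municipal income tax: $3227.73 × 0.0398 = $128.46
Paid family leave insurance: $3793.75 × 0.0143 = $54.25
State unemployment insurance (employee share): $3793.75 × 0.007 = $26.56
Vision plan: $18.12
Charitable contribution: $296.66
Total deductions = $319.43 + $246.59 + $831.46 + $128.46 + $54.25 + $26.56 + $18.12 + $296.66 = $1921.53
Net pay = $3793.75 − $1921.53 = $1872.22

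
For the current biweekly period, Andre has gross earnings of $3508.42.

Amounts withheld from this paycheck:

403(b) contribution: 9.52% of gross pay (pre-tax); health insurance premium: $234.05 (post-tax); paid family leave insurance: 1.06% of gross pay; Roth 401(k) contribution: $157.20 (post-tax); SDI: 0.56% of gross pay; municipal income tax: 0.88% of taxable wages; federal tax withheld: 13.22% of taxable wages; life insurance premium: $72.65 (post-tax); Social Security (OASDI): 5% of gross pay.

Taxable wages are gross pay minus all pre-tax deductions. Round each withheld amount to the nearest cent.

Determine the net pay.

403(b) contribution: $3508.42 × 0.0952 = $334.00
Taxable wages = $3508.42 − $334.00 = $3174.42
Municipal income tax: $3174.42 × 0.0088 = $27.93
Federal tax withheld: $3174.42 × 0.1322 = $419.66
SDI: $3508.42 × 0.0056 = $19.65
Social Security (OASDI): $3508.42 × 0.05 = $175.42
Paid family leave insurance: $3508.42 × 0.0106 = $37.19
Life insurance premium: $72.65
Roth 401(k) contribution: $157.20
Health insurance premium: $234.05
Total deductions = $334.00 + $27.93 + $419.66 + $19.65 + $175.42 + $37.19 + $72.65 + $157.20 + $234.05 = $1477.75
Net pay = $3508.42 − $1477.75 = $2030.67

$2030.67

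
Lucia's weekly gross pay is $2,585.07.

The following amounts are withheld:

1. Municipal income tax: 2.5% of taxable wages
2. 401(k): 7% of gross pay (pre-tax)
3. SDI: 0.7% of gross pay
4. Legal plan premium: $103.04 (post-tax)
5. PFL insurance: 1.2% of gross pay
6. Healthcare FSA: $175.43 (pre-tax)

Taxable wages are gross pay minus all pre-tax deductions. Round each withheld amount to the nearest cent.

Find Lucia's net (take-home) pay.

$2,020.81

401(k): $2,585.07 × 0.07 = $180.95
Healthcare FSA: $175.43
Pre-tax total = $180.95 + $175.43 = $356.38
Taxable wages = $2,585.07 − $356.38 = $2,228.69
Municipal income tax: $2,228.69 × 0.025 = $55.72
SDI: $2,585.07 × 0.007 = $18.10
PFL insurance: $2,585.07 × 0.012 = $31.02
Legal plan premium: $103.04
Total deductions = $180.95 + $175.43 + $55.72 + $18.10 + $31.02 + $103.04 = $564.26
Net pay = $2,585.07 − $564.26 = $2,020.81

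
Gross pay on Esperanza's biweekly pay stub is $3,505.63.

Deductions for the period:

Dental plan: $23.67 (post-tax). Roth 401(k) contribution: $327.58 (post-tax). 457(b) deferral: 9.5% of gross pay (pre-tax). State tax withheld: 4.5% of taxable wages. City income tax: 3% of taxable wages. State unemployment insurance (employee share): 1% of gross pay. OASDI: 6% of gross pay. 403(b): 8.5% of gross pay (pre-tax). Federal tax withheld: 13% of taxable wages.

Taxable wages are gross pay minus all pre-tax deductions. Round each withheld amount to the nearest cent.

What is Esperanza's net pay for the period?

$1,688.67

457(b) deferral: $3,505.63 × 0.095 = $333.03
403(b): $3,505.63 × 0.085 = $297.98
Pre-tax total = $333.03 + $297.98 = $631.01
Taxable wages = $3,505.63 − $631.01 = $2,874.62
State tax withheld: $2,874.62 × 0.045 = $129.36
City income tax: $2,874.62 × 0.03 = $86.24
Federal tax withheld: $2,874.62 × 0.13 = $373.70
State unemployment insurance (employee share): $3,505.63 × 0.01 = $35.06
OASDI: $3,505.63 × 0.06 = $210.34
Roth 401(k) contribution: $327.58
Dental plan: $23.67
Total deductions = $333.03 + $297.98 + $129.36 + $86.24 + $373.70 + $35.06 + $210.34 + $327.58 + $23.67 = $1,816.96
Net pay = $3,505.63 − $1,816.96 = $1,688.67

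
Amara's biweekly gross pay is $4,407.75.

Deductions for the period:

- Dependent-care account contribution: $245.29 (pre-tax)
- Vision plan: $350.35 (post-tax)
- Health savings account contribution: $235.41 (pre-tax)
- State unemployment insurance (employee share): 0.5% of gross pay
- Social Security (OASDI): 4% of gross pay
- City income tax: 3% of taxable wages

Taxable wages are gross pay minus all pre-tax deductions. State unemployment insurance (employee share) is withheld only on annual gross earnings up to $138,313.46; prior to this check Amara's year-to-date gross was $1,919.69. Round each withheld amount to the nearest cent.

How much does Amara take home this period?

Dependent-care account contribution: $245.29
Health savings account contribution: $235.41
Pre-tax total = $245.29 + $235.41 = $480.70
Taxable wages = $4,407.75 − $480.70 = $3,927.05
City income tax: $3,927.05 × 0.03 = $117.81
State unemployment insurance (employee share): cap not yet reached, full $4,407.75 is subject → $4,407.75 × 0.005 = $22.04
Social Security (OASDI): $4,407.75 × 0.04 = $176.31
Vision plan: $350.35
Total deductions = $245.29 + $235.41 + $117.81 + $22.04 + $176.31 + $350.35 = $1,147.21
Net pay = $4,407.75 − $1,147.21 = $3,260.54

$3,260.54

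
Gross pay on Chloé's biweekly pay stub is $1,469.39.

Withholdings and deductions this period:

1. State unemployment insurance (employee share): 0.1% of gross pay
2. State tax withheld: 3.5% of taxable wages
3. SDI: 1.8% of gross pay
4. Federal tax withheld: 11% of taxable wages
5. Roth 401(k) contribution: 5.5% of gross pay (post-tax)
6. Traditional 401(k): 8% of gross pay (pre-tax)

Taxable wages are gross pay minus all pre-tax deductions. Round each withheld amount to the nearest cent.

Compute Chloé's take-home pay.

Traditional 401(k): $1,469.39 × 0.08 = $117.55
Taxable wages = $1,469.39 − $117.55 = $1,351.84
State tax withheld: $1,351.84 × 0.035 = $47.31
Federal tax withheld: $1,351.84 × 0.11 = $148.70
State unemployment insurance (employee share): $1,469.39 × 0.001 = $1.47
SDI: $1,469.39 × 0.018 = $26.45
Roth 401(k) contribution: $1,469.39 × 0.055 = $80.82
Total deductions = $117.55 + $47.31 + $148.70 + $1.47 + $26.45 + $80.82 = $422.30
Net pay = $1,469.39 − $422.30 = $1,047.09

$1,047.09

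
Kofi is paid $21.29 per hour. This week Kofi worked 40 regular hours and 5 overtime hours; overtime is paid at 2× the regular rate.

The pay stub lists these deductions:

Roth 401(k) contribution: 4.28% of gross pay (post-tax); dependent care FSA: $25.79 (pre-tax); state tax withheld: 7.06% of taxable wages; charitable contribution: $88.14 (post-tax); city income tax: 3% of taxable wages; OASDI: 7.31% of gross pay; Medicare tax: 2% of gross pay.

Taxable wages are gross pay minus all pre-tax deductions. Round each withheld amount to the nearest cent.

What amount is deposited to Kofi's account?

Regular pay: 40 × $21.29 = $851.60
Overtime pay: 5 × $21.29 × 2 = $212.90
Gross pay = $851.60 + $212.90 = $1,064.50
Dependent care FSA: $25.79
Taxable wages = $1,064.50 − $25.79 = $1,038.71
City income tax: $1,038.71 × 0.03 = $31.16
State tax withheld: $1,038.71 × 0.0706 = $73.33
Medicare tax: $1,064.50 × 0.02 = $21.29
OASDI: $1,064.50 × 0.0731 = $77.81
Roth 401(k) contribution: $1,064.50 × 0.0428 = $45.56
Charitable contribution: $88.14
Total deductions = $25.79 + $31.16 + $73.33 + $21.29 + $77.81 + $45.56 + $88.14 = $363.08
Net pay = $1,064.50 − $363.08 = $701.42

$701.42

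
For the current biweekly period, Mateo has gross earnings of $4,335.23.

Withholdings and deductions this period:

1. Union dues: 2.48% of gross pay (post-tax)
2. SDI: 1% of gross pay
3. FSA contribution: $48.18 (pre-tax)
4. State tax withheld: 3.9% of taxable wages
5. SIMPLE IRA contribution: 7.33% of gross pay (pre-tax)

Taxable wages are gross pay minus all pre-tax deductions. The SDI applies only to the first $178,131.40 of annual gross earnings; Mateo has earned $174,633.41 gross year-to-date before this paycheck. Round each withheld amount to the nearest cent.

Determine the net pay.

FSA contribution: $48.18
SIMPLE IRA contribution: $4,335.23 × 0.0733 = $317.77
Pre-tax total = $48.18 + $317.77 = $365.95
Taxable wages = $4,335.23 − $365.95 = $3,969.28
State tax withheld: $3,969.28 × 0.039 = $154.80
SDI: only $178,131.40 − $174,633.41 = $3,497.99 of this check is subject → $3,497.99 × 0.01 = $34.98
Union dues: $4,335.23 × 0.0248 = $107.51
Total deductions = $48.18 + $317.77 + $154.80 + $34.98 + $107.51 = $663.24
Net pay = $4,335.23 − $663.24 = $3,671.99

$3,671.99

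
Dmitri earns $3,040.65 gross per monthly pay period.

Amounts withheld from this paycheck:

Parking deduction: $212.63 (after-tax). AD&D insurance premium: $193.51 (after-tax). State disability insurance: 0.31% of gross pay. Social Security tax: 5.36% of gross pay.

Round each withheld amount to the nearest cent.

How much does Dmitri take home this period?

$2,462.10

State disability insurance: $3,040.65 × 0.0031 = $9.43
Social Security tax: $3,040.65 × 0.0536 = $162.98
AD&D insurance premium: $193.51
Parking deduction: $212.63
Total deductions = $9.43 + $162.98 + $193.51 + $212.63 = $578.55
Net pay = $3,040.65 − $578.55 = $2,462.10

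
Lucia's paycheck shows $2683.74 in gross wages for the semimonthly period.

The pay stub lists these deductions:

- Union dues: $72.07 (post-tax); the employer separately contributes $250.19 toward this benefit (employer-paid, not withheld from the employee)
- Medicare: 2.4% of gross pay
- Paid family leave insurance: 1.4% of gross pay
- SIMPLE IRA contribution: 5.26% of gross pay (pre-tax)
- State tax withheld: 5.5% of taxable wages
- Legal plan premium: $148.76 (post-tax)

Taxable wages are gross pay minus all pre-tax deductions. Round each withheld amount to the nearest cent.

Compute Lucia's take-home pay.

$2079.93

SIMPLE IRA contribution: $2683.74 × 0.0526 = $141.16
Taxable wages = $2683.74 − $141.16 = $2542.58
State tax withheld: $2542.58 × 0.055 = $139.84
Medicare: $2683.74 × 0.024 = $64.41
Paid family leave insurance: $2683.74 × 0.014 = $37.57
Union dues: $72.07
Legal plan premium: $148.76
(Employer's $250.19 toward union dues is not withheld from the employee.)
Total deductions = $141.16 + $139.84 + $64.41 + $37.57 + $72.07 + $148.76 = $603.81
Net pay = $2683.74 − $603.81 = $2079.93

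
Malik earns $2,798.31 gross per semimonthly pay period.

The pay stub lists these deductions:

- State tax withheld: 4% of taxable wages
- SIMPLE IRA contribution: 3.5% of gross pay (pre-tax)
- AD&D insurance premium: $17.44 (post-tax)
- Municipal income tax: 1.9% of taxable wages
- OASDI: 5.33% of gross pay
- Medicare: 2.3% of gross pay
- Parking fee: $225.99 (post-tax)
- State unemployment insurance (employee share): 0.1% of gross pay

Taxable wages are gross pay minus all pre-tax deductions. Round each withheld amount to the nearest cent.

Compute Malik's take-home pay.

SIMPLE IRA contribution: $2,798.31 × 0.035 = $97.94
Taxable wages = $2,798.31 − $97.94 = $2,700.37
State tax withheld: $2,700.37 × 0.04 = $108.01
Municipal income tax: $2,700.37 × 0.019 = $51.31
State unemployment insurance (employee share): $2,798.31 × 0.001 = $2.80
Medicare: $2,798.31 × 0.023 = $64.36
OASDI: $2,798.31 × 0.0533 = $149.15
Parking fee: $225.99
AD&D insurance premium: $17.44
Total deductions = $97.94 + $108.01 + $51.31 + $2.80 + $64.36 + $149.15 + $225.99 + $17.44 = $717.00
Net pay = $2,798.31 − $717.00 = $2,081.31

$2,081.31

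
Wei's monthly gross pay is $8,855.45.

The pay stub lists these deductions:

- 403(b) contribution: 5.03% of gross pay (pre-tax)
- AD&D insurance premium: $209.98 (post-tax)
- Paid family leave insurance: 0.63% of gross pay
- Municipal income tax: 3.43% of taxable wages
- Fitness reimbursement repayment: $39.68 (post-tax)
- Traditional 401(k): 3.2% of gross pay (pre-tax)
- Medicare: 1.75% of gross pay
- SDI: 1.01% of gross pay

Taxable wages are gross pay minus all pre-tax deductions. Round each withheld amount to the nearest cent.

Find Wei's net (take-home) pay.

$7,298.05

Traditional 401(k): $8,855.45 × 0.032 = $283.37
403(b) contribution: $8,855.45 × 0.0503 = $445.43
Pre-tax total = $283.37 + $445.43 = $728.80
Taxable wages = $8,855.45 − $728.80 = $8,126.65
Municipal income tax: $8,126.65 × 0.0343 = $278.74
Medicare: $8,855.45 × 0.0175 = $154.97
Paid family leave insurance: $8,855.45 × 0.0063 = $55.79
SDI: $8,855.45 × 0.0101 = $89.44
Fitness reimbursement repayment: $39.68
AD&D insurance premium: $209.98
Total deductions = $283.37 + $445.43 + $278.74 + $154.97 + $55.79 + $89.44 + $39.68 + $209.98 = $1,557.40
Net pay = $8,855.45 − $1,557.40 = $7,298.05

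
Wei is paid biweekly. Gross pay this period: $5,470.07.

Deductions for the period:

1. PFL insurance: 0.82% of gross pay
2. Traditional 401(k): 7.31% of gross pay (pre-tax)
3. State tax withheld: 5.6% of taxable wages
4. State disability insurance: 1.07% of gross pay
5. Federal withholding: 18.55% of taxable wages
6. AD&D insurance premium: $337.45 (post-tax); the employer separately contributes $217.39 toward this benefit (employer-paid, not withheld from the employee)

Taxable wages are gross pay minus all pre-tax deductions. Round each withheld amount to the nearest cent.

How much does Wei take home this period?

Traditional 401(k): $5,470.07 × 0.0731 = $399.86
Taxable wages = $5,470.07 − $399.86 = $5,070.21
State tax withheld: $5,070.21 × 0.056 = $283.93
Federal withholding: $5,070.21 × 0.1855 = $940.52
State disability insurance: $5,470.07 × 0.0107 = $58.53
PFL insurance: $5,470.07 × 0.0082 = $44.85
AD&D insurance premium: $337.45
(Employer's $217.39 toward AD&D insurance premium is not withheld from the employee.)
Total deductions = $399.86 + $283.93 + $940.52 + $58.53 + $44.85 + $337.45 = $2,065.14
Net pay = $5,470.07 − $2,065.14 = $3,404.93

$3,404.93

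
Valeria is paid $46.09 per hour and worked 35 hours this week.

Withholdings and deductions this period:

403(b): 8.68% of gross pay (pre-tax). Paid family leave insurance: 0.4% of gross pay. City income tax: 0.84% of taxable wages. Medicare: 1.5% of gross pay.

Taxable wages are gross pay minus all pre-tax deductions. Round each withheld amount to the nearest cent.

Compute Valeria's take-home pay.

Gross pay: 35 × $46.09 = $1,613.15
403(b): $1,613.15 × 0.0868 = $140.02
Taxable wages = $1,613.15 − $140.02 = $1,473.13
City income tax: $1,473.13 × 0.0084 = $12.37
Paid family leave insurance: $1,613.15 × 0.004 = $6.45
Medicare: $1,613.15 × 0.015 = $24.20
Total deductions = $140.02 + $12.37 + $6.45 + $24.20 = $183.04
Net pay = $1,613.15 − $183.04 = $1,430.11

$1,430.11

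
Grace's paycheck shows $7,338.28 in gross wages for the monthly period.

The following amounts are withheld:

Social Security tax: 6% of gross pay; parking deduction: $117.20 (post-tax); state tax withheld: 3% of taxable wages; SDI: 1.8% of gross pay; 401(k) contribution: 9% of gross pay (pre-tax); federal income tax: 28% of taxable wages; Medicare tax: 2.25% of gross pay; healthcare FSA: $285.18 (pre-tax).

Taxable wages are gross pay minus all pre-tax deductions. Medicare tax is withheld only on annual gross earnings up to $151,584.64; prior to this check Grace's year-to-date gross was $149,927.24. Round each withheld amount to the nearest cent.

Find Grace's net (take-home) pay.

$3,684.05

401(k) contribution: $7,338.28 × 0.09 = $660.45
Healthcare FSA: $285.18
Pre-tax total = $660.45 + $285.18 = $945.63
Taxable wages = $7,338.28 − $945.63 = $6,392.65
State tax withheld: $6,392.65 × 0.03 = $191.78
Federal income tax: $6,392.65 × 0.28 = $1,789.94
Social Security tax: $7,338.28 × 0.06 = $440.30
Medicare tax: only $151,584.64 − $149,927.24 = $1,657.40 of this check is subject → $1,657.40 × 0.0225 = $37.29
SDI: $7,338.28 × 0.018 = $132.09
Parking deduction: $117.20
Total deductions = $660.45 + $285.18 + $191.78 + $1,789.94 + $440.30 + $37.29 + $132.09 + $117.20 = $3,654.23
Net pay = $7,338.28 − $3,654.23 = $3,684.05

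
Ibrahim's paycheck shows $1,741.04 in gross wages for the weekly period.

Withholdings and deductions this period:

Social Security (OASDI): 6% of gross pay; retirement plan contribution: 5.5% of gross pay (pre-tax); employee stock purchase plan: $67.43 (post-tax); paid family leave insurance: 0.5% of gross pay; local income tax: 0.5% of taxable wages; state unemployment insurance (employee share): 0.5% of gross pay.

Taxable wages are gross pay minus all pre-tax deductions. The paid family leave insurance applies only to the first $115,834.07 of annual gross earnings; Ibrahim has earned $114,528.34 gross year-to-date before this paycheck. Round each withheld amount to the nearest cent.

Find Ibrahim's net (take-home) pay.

$1,449.92

Retirement plan contribution: $1,741.04 × 0.055 = $95.76
Taxable wages = $1,741.04 − $95.76 = $1,645.28
Local income tax: $1,645.28 × 0.005 = $8.23
State unemployment insurance (employee share): $1,741.04 × 0.005 = $8.71
Social Security (OASDI): $1,741.04 × 0.06 = $104.46
Paid family leave insurance: only $115,834.07 − $114,528.34 = $1,305.73 of this check is subject → $1,305.73 × 0.005 = $6.53
Employee stock purchase plan: $67.43
Total deductions = $95.76 + $8.23 + $8.71 + $104.46 + $6.53 + $67.43 = $291.12
Net pay = $1,741.04 − $291.12 = $1,449.92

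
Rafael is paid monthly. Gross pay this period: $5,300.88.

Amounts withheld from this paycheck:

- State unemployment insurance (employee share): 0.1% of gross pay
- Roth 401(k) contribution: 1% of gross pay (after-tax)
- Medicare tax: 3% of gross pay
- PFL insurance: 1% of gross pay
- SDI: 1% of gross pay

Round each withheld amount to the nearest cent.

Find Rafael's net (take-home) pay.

$4,977.52

Medicare tax: $5,300.88 × 0.03 = $159.03
State unemployment insurance (employee share): $5,300.88 × 0.001 = $5.30
PFL insurance: $5,300.88 × 0.01 = $53.01
SDI: $5,300.88 × 0.01 = $53.01
Roth 401(k) contribution: $5,300.88 × 0.01 = $53.01
Total deductions = $159.03 + $5.30 + $53.01 + $53.01 + $53.01 = $323.36
Net pay = $5,300.88 − $323.36 = $4,977.52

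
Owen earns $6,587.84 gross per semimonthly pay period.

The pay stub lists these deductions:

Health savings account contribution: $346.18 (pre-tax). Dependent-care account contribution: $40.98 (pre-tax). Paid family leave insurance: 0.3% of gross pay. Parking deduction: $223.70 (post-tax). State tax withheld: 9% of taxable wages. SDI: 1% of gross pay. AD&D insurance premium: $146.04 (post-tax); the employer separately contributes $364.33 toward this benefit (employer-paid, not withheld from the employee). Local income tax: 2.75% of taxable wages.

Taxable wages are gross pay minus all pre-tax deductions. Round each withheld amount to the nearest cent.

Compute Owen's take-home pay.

$5,016.72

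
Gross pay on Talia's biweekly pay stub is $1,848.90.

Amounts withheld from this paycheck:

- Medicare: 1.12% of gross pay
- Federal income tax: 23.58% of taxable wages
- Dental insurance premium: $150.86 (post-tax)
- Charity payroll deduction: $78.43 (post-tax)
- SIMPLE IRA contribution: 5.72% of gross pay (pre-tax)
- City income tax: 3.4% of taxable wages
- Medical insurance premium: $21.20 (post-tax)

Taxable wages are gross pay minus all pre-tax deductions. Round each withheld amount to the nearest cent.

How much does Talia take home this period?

$1,001.64

SIMPLE IRA contribution: $1,848.90 × 0.0572 = $105.76
Taxable wages = $1,848.90 − $105.76 = $1,743.14
City income tax: $1,743.14 × 0.034 = $59.27
Federal income tax: $1,743.14 × 0.2358 = $411.03
Medicare: $1,848.90 × 0.0112 = $20.71
Medical insurance premium: $21.20
Charity payroll deduction: $78.43
Dental insurance premium: $150.86
Total deductions = $105.76 + $59.27 + $411.03 + $20.71 + $21.20 + $78.43 + $150.86 = $847.26
Net pay = $1,848.90 − $847.26 = $1,001.64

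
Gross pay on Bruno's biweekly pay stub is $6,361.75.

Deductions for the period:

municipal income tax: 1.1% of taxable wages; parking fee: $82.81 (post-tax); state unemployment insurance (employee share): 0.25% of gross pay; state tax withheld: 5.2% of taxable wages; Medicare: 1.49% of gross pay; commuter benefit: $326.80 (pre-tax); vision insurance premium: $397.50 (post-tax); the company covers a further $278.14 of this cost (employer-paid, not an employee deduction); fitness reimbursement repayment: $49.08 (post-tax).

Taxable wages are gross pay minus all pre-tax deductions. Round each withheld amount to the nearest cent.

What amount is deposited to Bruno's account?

$5,014.67

Commuter benefit: $326.80
Taxable wages = $6,361.75 − $326.80 = $6,034.95
Municipal income tax: $6,034.95 × 0.011 = $66.38
State tax withheld: $6,034.95 × 0.052 = $313.82
Medicare: $6,361.75 × 0.0149 = $94.79
State unemployment insurance (employee share): $6,361.75 × 0.0025 = $15.90
Vision insurance premium: $397.50
Fitness reimbursement repayment: $49.08
Parking fee: $82.81
(Employer's $278.14 toward vision insurance premium is not withheld from the employee.)
Total deductions = $326.80 + $66.38 + $313.82 + $94.79 + $15.90 + $397.50 + $49.08 + $82.81 = $1,347.08
Net pay = $6,361.75 − $1,347.08 = $5,014.67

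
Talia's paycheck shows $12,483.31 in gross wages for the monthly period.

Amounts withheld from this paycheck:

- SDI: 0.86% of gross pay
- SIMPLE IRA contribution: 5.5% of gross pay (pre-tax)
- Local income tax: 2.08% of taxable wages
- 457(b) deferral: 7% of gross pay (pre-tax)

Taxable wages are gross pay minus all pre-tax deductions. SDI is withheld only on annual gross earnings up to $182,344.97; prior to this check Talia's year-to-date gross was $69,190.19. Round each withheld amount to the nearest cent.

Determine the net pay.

$10,588.34

SIMPLE IRA contribution: $12,483.31 × 0.055 = $686.58
457(b) deferral: $12,483.31 × 0.07 = $873.83
Pre-tax total = $686.58 + $873.83 = $1,560.41
Taxable wages = $12,483.31 − $1,560.41 = $10,922.90
Local income tax: $10,922.90 × 0.0208 = $227.20
SDI: cap not yet reached, full $12,483.31 is subject → $12,483.31 × 0.0086 = $107.36
Total deductions = $686.58 + $873.83 + $227.20 + $107.36 = $1,894.97
Net pay = $12,483.31 − $1,894.97 = $10,588.34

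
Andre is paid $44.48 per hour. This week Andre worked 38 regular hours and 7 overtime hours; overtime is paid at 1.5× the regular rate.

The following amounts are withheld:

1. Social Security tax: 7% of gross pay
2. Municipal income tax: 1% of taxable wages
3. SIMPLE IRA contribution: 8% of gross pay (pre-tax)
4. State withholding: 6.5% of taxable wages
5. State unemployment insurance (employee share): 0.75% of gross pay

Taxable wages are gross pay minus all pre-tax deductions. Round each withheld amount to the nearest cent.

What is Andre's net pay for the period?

$1,668.65

Regular pay: 38 × $44.48 = $1,690.24
Overtime pay: 7 × $44.48 × 1.5 = $467.04
Gross pay = $1,690.24 + $467.04 = $2,157.28
SIMPLE IRA contribution: $2,157.28 × 0.08 = $172.58
Taxable wages = $2,157.28 − $172.58 = $1,984.70
Municipal income tax: $1,984.70 × 0.01 = $19.85
State withholding: $1,984.70 × 0.065 = $129.01
State unemployment insurance (employee share): $2,157.28 × 0.0075 = $16.18
Social Security tax: $2,157.28 × 0.07 = $151.01
Total deductions = $172.58 + $19.85 + $129.01 + $16.18 + $151.01 = $488.63
Net pay = $2,157.28 − $488.63 = $1,668.65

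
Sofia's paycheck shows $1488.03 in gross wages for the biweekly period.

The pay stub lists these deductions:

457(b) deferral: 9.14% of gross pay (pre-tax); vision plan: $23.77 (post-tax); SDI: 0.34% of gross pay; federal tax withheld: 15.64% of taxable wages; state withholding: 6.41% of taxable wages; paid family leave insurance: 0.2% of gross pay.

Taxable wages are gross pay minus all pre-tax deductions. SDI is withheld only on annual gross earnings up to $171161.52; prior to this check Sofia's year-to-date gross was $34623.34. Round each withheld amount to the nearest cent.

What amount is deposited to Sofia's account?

$1022.09

457(b) deferral: $1488.03 × 0.0914 = $136.01
Taxable wages = $1488.03 − $136.01 = $1352.02
State withholding: $1352.02 × 0.0641 = $86.66
Federal tax withheld: $1352.02 × 0.1564 = $211.46
Paid family leave insurance: $1488.03 × 0.002 = $2.98
SDI: cap not yet reached, full $1488.03 is subject → $1488.03 × 0.0034 = $5.06
Vision plan: $23.77
Total deductions = $136.01 + $86.66 + $211.46 + $2.98 + $5.06 + $23.77 = $465.94
Net pay = $1488.03 − $465.94 = $1022.09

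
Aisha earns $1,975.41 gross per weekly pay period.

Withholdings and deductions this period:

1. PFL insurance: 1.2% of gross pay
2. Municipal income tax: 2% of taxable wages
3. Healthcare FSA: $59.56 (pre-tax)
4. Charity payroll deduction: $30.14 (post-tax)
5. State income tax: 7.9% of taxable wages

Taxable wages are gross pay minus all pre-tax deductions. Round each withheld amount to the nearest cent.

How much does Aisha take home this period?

$1,672.34

Healthcare FSA: $59.56
Taxable wages = $1,975.41 − $59.56 = $1,915.85
State income tax: $1,915.85 × 0.079 = $151.35
Municipal income tax: $1,915.85 × 0.02 = $38.32
PFL insurance: $1,975.41 × 0.012 = $23.70
Charity payroll deduction: $30.14
Total deductions = $59.56 + $151.35 + $38.32 + $23.70 + $30.14 = $303.07
Net pay = $1,975.41 − $303.07 = $1,672.34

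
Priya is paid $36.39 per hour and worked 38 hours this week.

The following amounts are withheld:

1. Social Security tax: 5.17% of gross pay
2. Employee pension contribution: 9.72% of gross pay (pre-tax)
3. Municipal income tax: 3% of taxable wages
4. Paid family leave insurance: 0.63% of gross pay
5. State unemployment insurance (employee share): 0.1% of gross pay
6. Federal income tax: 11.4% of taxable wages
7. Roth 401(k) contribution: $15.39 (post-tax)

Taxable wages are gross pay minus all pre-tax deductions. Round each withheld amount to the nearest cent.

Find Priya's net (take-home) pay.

Gross pay: 38 × $36.39 = $1,382.82
Employee pension contribution: $1,382.82 × 0.0972 = $134.41
Taxable wages = $1,382.82 − $134.41 = $1,248.41
Federal income tax: $1,248.41 × 0.114 = $142.32
Municipal income tax: $1,248.41 × 0.03 = $37.45
State unemployment insurance (employee share): $1,382.82 × 0.001 = $1.38
Social Security tax: $1,382.82 × 0.0517 = $71.49
Paid family leave insurance: $1,382.82 × 0.0063 = $8.71
Roth 401(k) contribution: $15.39
Total deductions = $134.41 + $142.32 + $37.45 + $1.38 + $71.49 + $8.71 + $15.39 = $411.15
Net pay = $1,382.82 − $411.15 = $971.67

$971.67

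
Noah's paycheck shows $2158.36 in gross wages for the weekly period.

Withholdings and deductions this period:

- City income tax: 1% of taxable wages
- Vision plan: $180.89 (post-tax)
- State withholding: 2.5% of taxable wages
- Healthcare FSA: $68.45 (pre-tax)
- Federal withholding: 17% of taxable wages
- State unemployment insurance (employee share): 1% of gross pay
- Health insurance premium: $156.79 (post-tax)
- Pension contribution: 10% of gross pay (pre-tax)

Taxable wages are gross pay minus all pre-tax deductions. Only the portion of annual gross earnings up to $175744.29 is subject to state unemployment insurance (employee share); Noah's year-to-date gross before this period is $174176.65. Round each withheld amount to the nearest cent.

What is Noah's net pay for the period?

$1136.53

Pension contribution: $2158.36 × 0.1 = $215.84
Healthcare FSA: $68.45
Pre-tax total = $215.84 + $68.45 = $284.29
Taxable wages = $2158.36 − $284.29 = $1874.07
State withholding: $1874.07 × 0.025 = $46.85
Federal withholding: $1874.07 × 0.17 = $318.59
City income tax: $1874.07 × 0.01 = $18.74
State unemployment insurance (employee share): only $175744.29 − $174176.65 = $1567.64 of this check is subject → $1567.64 × 0.01 = $15.68
Health insurance premium: $156.79
Vision plan: $180.89
Total deductions = $215.84 + $68.45 + $46.85 + $318.59 + $18.74 + $15.68 + $156.79 + $180.89 = $1021.83
Net pay = $2158.36 − $1021.83 = $1136.53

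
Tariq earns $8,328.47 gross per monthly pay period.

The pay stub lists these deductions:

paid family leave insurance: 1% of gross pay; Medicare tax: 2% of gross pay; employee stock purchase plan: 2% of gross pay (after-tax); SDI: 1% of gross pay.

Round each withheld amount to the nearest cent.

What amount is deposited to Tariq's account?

$7,828.77

SDI: $8,328.47 × 0.01 = $83.28
Paid family leave insurance: $8,328.47 × 0.01 = $83.28
Medicare tax: $8,328.47 × 0.02 = $166.57
Employee stock purchase plan: $8,328.47 × 0.02 = $166.57
Total deductions = $83.28 + $83.28 + $166.57 + $166.57 = $499.70
Net pay = $8,328.47 − $499.70 = $7,828.77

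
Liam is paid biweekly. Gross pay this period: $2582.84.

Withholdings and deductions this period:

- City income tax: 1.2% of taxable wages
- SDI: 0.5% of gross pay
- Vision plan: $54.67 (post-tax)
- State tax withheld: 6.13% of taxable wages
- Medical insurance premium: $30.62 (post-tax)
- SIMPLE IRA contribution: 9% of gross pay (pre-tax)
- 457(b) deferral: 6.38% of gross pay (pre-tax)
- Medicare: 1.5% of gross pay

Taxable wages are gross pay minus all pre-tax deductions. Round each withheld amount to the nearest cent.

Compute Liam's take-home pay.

$1888.44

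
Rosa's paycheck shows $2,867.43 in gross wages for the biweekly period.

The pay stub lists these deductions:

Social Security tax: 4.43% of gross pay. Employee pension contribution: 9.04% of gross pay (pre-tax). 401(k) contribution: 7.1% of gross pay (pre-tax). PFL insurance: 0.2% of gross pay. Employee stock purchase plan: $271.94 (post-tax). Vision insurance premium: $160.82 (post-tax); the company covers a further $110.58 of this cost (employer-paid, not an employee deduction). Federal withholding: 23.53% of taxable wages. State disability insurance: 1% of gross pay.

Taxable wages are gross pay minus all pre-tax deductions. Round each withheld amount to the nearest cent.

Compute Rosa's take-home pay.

$1,244.62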